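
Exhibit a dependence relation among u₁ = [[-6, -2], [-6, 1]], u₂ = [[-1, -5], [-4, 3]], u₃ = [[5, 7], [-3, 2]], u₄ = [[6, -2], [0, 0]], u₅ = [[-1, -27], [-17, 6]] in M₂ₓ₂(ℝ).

Take coordinates with respect to {E₁₁, E₁₂, E₂₁, E₂₂}.
Write the vectors as columns of a matrix and find a nonzero vector in its null space.
One solution (up to scaling) is (2, 2, -1, 3, -1).

2u₁ + 2u₂ - u₃ + 3u₄ - u₅ = 0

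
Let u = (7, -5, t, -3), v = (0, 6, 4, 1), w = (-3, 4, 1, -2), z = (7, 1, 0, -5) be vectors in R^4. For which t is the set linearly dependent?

t = -14/5

Dependence holds iff the 4×4 matrix [u v w z] is singular.
Expanding, det = -205*t - 574.
Solving -205*t - 574 = 0 yields t = -14/5.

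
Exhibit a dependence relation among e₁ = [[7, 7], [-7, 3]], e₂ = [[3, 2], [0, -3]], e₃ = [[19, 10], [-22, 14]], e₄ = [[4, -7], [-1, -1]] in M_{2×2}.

Take coordinates with respect to {E₁₁, E₁₂, E₂₁, E₂₂}.
Solve the homogeneous system with e₁, e₂, e₃, e₄ as columns by row-reducing the coefficient matrix.
A generator of the null space is (3, -2, -1, 1).

3e₁ - 2e₂ - e₃ + e₄ = 0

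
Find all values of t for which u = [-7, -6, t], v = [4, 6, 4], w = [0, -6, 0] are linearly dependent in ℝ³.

t = -7

The set is linearly dependent precisely when det[u; v; w] = 0.
Cofactor expansion gives det = -24*t - 168.
Solving -24*t - 168 = 0 yields t = -7.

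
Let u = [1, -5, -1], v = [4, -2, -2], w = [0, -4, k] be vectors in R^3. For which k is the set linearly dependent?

k = -4/9

The vectors are dependent exactly when the determinant of the matrix with rows u, v, w vanishes.
Cofactor expansion gives det = 18*k + 8.
This vanishes exactly when k = -4/9.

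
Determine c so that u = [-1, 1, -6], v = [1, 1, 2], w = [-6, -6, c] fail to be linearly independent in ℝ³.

Dependence holds iff the 3×3 matrix [u v w] is singular.
Expanding, det = -2*c - 24.
Solving -2*c - 24 = 0 yields c = -12.

c = -12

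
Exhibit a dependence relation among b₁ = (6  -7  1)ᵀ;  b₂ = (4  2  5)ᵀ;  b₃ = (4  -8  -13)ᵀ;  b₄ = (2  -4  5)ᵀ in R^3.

2b₁ - b₂ - b₃ - 2b₄ = 0

Set up α₁b₁ + … + α₄b₄ = 0 and solve the homogeneous system.
A generator of the null space is (2, -1, -1, -2).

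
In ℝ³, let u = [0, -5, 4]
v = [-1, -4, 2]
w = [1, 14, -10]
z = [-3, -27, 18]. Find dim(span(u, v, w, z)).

Form the matrix with u, v, w, z as columns and reduce.
The echelon form has 2 nonzero rows, so the rank is 2.
(With 4 elements in a 3-dimensional space the rank is at most 3.)

dim = 2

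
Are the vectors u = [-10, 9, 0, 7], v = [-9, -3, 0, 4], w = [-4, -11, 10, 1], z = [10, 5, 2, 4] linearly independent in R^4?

The matrix [u|v|w|z] has determinant 8718.
A nonzero determinant means the columns are linearly independent.

linearly independent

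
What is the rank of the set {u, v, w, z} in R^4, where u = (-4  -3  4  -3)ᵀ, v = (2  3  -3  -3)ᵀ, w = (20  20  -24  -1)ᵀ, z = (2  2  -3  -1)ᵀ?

Apply Gaussian elimination to the matrix whose rows are u, v, w, z.
Exactly 3 pivots survive; hence the rank is 3.

rank 3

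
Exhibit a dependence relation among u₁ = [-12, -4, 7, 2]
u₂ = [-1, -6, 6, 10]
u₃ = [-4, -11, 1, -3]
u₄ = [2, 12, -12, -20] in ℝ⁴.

Write the vectors as columns of a matrix and find a nonzero vector in its null space.
The free variable yields coefficients (0, 2, 0, 1) (any nonzero multiple also works).

2u₂ + u₄ = 0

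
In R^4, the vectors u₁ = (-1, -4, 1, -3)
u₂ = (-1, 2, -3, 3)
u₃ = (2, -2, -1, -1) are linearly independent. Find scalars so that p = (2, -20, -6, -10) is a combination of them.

Set up the augmented matrix [u₁ | u₂ | u₃ | p] and row-reduce.
The system has the unique solution (α₁, α₂, α₃) = (4, 2, 4).

p = 4u₁ + 2u₂ + 4u₃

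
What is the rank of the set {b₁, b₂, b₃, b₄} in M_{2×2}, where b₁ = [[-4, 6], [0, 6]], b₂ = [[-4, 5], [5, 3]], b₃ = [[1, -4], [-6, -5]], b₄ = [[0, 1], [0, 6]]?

Pass to coordinate vectors with respect to the basis {E₁₁, E₁₂, E₂₁, E₂₂}.
Apply Gaussian elimination to the matrix whose rows are b₁, b₂, b₃, b₄.
Exactly 4 pivots survive; hence the rank is 4.

rank 4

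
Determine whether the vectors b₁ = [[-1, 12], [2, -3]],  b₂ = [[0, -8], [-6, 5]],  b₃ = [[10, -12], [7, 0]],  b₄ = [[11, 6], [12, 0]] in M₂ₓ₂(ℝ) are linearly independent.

Write each element as a coordinate vector in ℝ⁴ using {E₁₁, E₁₂, E₂₁, E₂₂}.
Place the vectors as rows of a 4×4 matrix and reduce to echelon form.
The reduction yields 4 nonzero rows, so the rank is 4.
Since rank = 4 (the number of vectors), the set is linearly independent.

linearly independent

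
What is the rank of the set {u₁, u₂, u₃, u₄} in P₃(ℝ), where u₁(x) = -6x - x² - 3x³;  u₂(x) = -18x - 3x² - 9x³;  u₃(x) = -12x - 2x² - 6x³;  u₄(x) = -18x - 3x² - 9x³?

1

Represent each element by its coordinate vector in ℝ⁴.
Apply Gaussian elimination to the matrix whose rows are u₁, u₂, u₃, u₄.
Reduction leaves 1 leading entry, giving rank 1.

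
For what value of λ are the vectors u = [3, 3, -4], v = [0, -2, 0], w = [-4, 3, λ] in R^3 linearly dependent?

λ = 16/3

Place the vectors as rows of a 3×3 matrix; dependence ⇔ determinant zero.
Expanding, det = 32 - 6*λ.
This vanishes exactly when λ = 16/3.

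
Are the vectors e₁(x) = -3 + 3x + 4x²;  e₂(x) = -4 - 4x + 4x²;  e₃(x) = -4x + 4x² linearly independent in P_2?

Write each element as a coordinate vector in ℝ³ using {1, x, x²}.
The matrix [e₁|e₂|e₃] has determinant 112.
A nonzero determinant means the columns are linearly independent.

linearly independent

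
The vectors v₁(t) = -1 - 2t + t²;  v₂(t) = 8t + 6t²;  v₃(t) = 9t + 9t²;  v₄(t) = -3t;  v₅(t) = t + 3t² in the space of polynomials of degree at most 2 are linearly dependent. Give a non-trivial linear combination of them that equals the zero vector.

Pass to coordinate vectors relative to the basis {1, t, t²}.
Solve the homogeneous system with v₁, v₂, v₃, v₄, v₅ as columns by row-reducing the coefficient matrix.
The free variable yields coefficients (0, 3, -2, 2, 0) (any nonzero multiple also works).

3v₂ - 2v₃ + 2v₄ = 0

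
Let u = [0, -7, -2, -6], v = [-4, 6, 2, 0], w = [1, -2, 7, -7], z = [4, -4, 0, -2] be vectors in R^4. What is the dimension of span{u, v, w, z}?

dim = 4

Apply Gaussian elimination to the matrix whose rows are u, v, w, z.
Reduction leaves 4 leading entries, giving rank 4.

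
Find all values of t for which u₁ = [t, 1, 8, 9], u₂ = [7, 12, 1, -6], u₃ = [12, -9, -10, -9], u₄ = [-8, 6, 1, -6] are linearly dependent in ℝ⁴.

t = -20

Place the vectors as rows of a 4×4 matrix; dependence ⇔ determinant zero.
The determinant works out to 414*t + 8280.
Solving 414*t + 8280 = 0 yields t = -20.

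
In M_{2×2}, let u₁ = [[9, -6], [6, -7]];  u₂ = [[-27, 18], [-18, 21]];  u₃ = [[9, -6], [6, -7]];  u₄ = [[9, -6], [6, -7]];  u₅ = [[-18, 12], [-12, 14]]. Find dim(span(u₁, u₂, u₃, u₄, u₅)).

Represent each element by its coordinate vector in ℝ⁴.
Form the matrix with u₁, u₂, u₃, u₄, u₅ as columns and reduce.
Exactly 1 pivot survives; hence the rank is 1.
(With 5 elements in a 4-dimensional space the rank is at most 4.)

dim = 1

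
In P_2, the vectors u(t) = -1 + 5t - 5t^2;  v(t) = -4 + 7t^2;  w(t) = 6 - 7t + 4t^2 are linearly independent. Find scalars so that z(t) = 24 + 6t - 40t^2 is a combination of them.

z = 4u - 4v + 2w

Work in coordinates with respect to the standard basis {1, t, t^2}.
Write z = α₁u + … + α₃w and equate components.
The system has the unique solution (α₁, α₂, α₃) = (4, -4, 2).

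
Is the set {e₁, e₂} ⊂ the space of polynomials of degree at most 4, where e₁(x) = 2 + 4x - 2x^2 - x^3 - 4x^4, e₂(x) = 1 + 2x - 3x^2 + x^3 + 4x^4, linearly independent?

linearly independent

Write each element as a coordinate vector in ℝ⁵ using {1, x, …, x^4}.
Row-reduce the matrix whose columns are e₁, e₂.
The reduction yields 2 nonzero rows, so the rank is 2.
Since rank = 2 (the number of vectors), the set is linearly independent.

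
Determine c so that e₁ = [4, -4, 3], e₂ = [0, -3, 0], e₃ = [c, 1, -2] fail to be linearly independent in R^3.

The set is linearly dependent precisely when det[e₁; e₂; e₃] = 0.
The determinant works out to 9*c + 24.
Solving 9*c + 24 = 0 yields c = -8/3.

c = -8/3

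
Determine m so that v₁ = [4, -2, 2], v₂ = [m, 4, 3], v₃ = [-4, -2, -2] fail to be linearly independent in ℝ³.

m = 6

Dependence holds iff the 3×3 matrix [v₁ v₂ v₃] is singular.
The determinant works out to 48 - 8*m.
Solving 48 - 8*m = 0 yields m = 6.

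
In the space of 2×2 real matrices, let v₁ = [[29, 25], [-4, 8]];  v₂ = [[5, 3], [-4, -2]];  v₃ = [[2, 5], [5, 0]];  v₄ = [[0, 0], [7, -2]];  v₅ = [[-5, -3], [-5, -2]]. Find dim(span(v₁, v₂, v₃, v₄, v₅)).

Represent each element by its coordinate vector in ℝ⁴.
Form the matrix with v₁, v₂, v₃, v₄, v₅ as columns and reduce.
There are 4 pivot columns, so rank = 4.
(With 5 elements in a 4-dimensional space the rank is at most 4.)

dim = 4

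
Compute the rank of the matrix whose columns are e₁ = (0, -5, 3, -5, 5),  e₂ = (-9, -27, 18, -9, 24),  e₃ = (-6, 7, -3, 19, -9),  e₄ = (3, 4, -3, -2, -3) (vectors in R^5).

Row-reduce the 4×5 matrix with these as rows.
Reduction leaves 2 leading entries, giving rank 2.

rank 2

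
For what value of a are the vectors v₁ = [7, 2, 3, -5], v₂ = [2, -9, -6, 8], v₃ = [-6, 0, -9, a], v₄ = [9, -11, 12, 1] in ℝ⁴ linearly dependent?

The vectors are dependent exactly when the determinant of the matrix with rows v₁, v₂, v₃, v₄ vanishes.
Cofactor expansion gives det = 1197*a - 6156.
Setting this to zero gives a = 36/7.

a = 36/7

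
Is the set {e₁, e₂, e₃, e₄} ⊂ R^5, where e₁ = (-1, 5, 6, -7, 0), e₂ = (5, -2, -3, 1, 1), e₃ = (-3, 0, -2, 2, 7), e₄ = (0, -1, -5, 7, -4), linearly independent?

Row-reduce the matrix whose columns are e₁, e₂, e₃, e₄.
The reduction yields 4 nonzero rows, so the rank is 4.
Since rank = 4 (the number of vectors), the set is linearly independent.

linearly independent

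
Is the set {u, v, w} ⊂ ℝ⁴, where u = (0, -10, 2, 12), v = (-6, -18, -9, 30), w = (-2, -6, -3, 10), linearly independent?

linearly dependent

One vector is a scalar multiple of another, so the set is dependent.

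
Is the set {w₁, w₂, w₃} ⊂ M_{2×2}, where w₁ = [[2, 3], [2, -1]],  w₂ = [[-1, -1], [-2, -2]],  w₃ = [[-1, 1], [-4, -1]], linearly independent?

Write each element as a coordinate vector in ℝ⁴ using {E₁₁, E₁₂, E₂₁, E₂₂}.
Row-reduce the matrix whose columns are w₁, w₂, w₃.
The reduction yields 3 nonzero rows, so the rank is 3.
Since rank = 3 (the number of vectors), the set is linearly independent.

linearly independent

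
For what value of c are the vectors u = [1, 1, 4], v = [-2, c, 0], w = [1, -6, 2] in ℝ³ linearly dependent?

c = 26

The vectors are dependent exactly when the determinant of the matrix with rows u, v, w vanishes.
The determinant works out to 52 - 2*c.
Solving 52 - 2*c = 0 yields c = 26.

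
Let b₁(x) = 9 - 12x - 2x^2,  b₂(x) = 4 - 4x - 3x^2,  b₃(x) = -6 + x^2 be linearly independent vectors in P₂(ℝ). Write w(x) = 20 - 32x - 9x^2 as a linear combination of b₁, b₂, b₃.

Identify each element with its coordinate vector in ℝ³ via {1, x, x^2}.
Solve the system with b₁, b₂, b₃ as columns and w as the right-hand side.
Back-substitution yields (a₁, a₂, a₃) = (2, 2, 1).

w = 2b₁ + 2b₂ + b₃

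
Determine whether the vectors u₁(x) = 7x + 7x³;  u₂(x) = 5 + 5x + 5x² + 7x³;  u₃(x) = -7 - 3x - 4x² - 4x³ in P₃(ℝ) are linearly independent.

linearly independent

Take coordinates with respect to the standard basis {1, x, …, x³}.
Row-reduce the matrix whose columns are u₁, u₂, u₃.
The reduction yields 3 nonzero rows, so the rank is 3.
Since rank = 3 (the number of vectors), the set is linearly independent.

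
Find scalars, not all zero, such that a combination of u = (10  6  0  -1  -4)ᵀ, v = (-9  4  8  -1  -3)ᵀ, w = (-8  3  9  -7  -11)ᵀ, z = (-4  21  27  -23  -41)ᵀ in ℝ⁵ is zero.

2u + 3w - z = 0

Row-reduce the matrix with u, v, w, z as columns; the null space gives the coefficients.
The free variable yields coefficients (2, 0, 3, -1) (any nonzero multiple also works).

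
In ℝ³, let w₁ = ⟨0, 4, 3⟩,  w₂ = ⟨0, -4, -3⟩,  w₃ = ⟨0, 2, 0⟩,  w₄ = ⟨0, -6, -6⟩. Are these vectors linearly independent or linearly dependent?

There are 4 vectors in a 3-dimensional space, so they cannot be linearly independent.

linearly dependent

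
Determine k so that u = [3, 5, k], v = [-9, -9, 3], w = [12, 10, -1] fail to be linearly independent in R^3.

Place the vectors as rows of a 3×3 matrix; dependence ⇔ determinant zero.
Expanding, det = 18*k + 72.
This vanishes exactly when k = -4.

k = -4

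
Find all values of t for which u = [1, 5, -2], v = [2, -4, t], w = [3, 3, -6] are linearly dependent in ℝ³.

The vectors are dependent exactly when the determinant of the matrix with rows u, v, w vanishes.
Cofactor expansion gives det = 12*t + 48.
This vanishes exactly when t = -4.

t = -4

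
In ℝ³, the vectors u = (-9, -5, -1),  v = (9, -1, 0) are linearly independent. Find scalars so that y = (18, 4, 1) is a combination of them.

Set up the augmented matrix [u | v | y] and row-reduce.
Row-reducing the augmented matrix gives the unique coefficients (α₁, α₂) = (-1, 1).

y = -u + v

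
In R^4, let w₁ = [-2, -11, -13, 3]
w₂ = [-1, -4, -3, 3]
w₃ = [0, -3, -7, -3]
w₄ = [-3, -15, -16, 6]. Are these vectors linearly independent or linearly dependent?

The matrix [w₁|w₂|w₃|w₄] has determinant 0.
A zero determinant means the columns are linearly dependent.
Indeed w₁ - 2w₂ - w₃ = 0.

linearly dependent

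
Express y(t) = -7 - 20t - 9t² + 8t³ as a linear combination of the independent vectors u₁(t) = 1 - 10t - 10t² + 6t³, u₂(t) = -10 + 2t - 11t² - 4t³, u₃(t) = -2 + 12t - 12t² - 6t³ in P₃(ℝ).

Identify each element with its coordinate vector in ℝ⁴ via {1, t, …, t³}.
Solve the system with u₁, u₂, u₃ as columns and y as the right-hand side.
The system has the unique solution (α₁, α₂, α₃) = (1, 1, -1).

y = u₁ + u₂ - u₃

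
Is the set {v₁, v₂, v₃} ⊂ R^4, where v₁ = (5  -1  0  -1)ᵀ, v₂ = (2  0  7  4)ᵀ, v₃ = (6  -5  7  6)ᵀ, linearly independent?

Place the vectors as rows of a 3×4 matrix and reduce to echelon form.
The reduction yields 3 nonzero rows, so the rank is 3.
Since rank = 3 (the number of vectors), the set is linearly independent.

linearly independent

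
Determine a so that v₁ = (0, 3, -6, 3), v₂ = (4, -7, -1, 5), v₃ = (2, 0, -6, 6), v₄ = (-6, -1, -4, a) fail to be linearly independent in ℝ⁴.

The vectors are dependent exactly when the determinant of the matrix with rows v₁, v₂, v₃, v₄ vanishes.
Expanding, det = -18*a - 342.
Setting this to zero gives a = -19.

a = -19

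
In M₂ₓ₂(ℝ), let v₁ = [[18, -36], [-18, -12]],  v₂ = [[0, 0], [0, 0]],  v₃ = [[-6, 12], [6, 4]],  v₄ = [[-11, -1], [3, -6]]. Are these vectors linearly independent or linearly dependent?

Write each element as a coordinate vector in ℝ⁴ using {E₁₁, E₁₂, E₂₁, E₂₂}.
One of the vectors is the zero vector, so the set is linearly dependent.

linearly dependent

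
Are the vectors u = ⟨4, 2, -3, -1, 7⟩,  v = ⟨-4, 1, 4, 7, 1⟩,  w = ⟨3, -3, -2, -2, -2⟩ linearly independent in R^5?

Row-reduce the matrix whose columns are u, v, w.
The reduction yields 3 nonzero rows, so the rank is 3.
Since rank = 3 (the number of vectors), the set is linearly independent.

linearly independent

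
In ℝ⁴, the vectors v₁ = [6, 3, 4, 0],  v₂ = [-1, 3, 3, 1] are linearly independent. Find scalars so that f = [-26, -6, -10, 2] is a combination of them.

Set up the augmented matrix [v₁ | v₂ | f] and row-reduce.
Back-substitution yields (α₁, α₂) = (-4, 2).

f = -4v₁ + 2v₂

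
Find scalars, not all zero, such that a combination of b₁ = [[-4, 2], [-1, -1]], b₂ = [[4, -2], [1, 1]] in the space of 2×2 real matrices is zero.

Take coordinates with respect to {E₁₁, E₁₂, E₂₁, E₂₂}.
Solve the homogeneous system with b₁, b₂ as columns by row-reducing the coefficient matrix.
The free variable yields coefficients (1, 1) (any nonzero multiple also works).

b₁ + b₂ = 0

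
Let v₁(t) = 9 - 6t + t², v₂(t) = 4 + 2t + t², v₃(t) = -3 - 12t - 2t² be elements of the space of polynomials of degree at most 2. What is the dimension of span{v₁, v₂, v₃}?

dim = 2

Pass to coordinate vectors with respect to the basis {1, t, t²}.
Row-reduce the 3×3 matrix with these as rows.
The echelon form has 2 nonzero rows, so the rank is 2.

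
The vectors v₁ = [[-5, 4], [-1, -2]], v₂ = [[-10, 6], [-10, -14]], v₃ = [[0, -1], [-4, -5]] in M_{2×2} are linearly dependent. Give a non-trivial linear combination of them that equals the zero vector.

2v₁ - v₂ + 2v₃ = 0

Write each element as a vector in ℝ⁴ using {E₁₁, E₁₂, E₂₁, E₂₂}.
Write the vectors as columns of a matrix and find a nonzero vector in its null space.
A generator of the null space is (2, -1, 2).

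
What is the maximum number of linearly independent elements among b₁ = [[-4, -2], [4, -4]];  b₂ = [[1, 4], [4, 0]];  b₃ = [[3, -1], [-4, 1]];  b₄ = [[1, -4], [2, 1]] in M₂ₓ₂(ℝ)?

Use coordinates relative to {E₁₁, E₁₂, E₂₁, E₂₂}.
Form the matrix with b₁, b₂, b₃, b₄ as columns and reduce.
There are 4 pivot columns, so rank = 4.

4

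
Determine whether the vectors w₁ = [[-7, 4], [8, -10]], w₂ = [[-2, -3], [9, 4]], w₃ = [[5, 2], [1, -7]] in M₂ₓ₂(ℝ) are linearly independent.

linearly independent

Take coordinates with respect to the standard basis {E₁₁, E₁₂, E₂₁, E₂₂}.
Row-reduce the matrix whose columns are w₁, w₂, w₃.
The reduction yields 3 nonzero rows, so the rank is 3.
Since rank = 3 (the number of vectors), the set is linearly independent.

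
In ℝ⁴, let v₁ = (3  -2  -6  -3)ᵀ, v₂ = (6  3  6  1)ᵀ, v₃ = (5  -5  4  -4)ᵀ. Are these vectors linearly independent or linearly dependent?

Place the vectors as rows of a 3×4 matrix and reduce to echelon form.
The reduction yields 3 nonzero rows, so the rank is 3.
Since rank = 3 (the number of vectors), the set is linearly independent.

linearly independent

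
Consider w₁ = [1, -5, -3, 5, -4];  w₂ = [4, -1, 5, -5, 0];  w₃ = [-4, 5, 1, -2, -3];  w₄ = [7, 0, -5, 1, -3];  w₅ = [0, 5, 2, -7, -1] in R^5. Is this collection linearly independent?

Row-reduce the matrix whose columns are w₁, w₂, w₃, w₄, w₅.
The reduction yields 5 nonzero rows, so the rank is 5.
Since rank = 5 (the number of vectors), the set is linearly independent.

linearly independent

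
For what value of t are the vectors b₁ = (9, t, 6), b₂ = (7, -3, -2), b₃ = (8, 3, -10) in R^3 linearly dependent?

t = -11

Dependence holds iff the 3×3 matrix [b₁ b₂ b₃] is singular.
Cofactor expansion gives det = 54*t + 594.
This vanishes exactly when t = -11.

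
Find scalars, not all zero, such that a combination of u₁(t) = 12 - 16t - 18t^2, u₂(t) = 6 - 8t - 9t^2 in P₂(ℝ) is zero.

Take coordinates with respect to {1, t, t^2}.
Solve the homogeneous system with u₁, u₂ as columns by row-reducing the coefficient matrix.
The free variable yields coefficients (1, -2) (any nonzero multiple also works).

u₁ - 2u₂ = 0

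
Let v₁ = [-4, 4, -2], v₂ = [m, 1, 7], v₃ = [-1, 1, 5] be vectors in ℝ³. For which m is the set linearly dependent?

Dependence holds iff the 3×3 matrix [v₁ v₂ v₃] is singular.
Cofactor expansion gives det = -22*m - 22.
Setting this to zero gives m = -1.

m = -1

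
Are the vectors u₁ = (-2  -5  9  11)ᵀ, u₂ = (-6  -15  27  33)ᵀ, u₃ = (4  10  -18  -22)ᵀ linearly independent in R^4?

Row-reduce the matrix whose columns are u₁, u₂, u₃.
The reduction yields 1 nonzero row, so the rank is 1.
Since rank 1 < 3, the set is linearly dependent.
Indeed 3u₁ - u₂ = 0.

linearly dependent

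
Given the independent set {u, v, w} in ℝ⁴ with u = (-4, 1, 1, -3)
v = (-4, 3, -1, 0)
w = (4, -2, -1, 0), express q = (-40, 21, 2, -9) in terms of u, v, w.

Write q = c₁u + … + c₃w and equate components.
Row-reducing the augmented matrix gives the unique coefficients (c₁, c₂, c₃) = (3, 4, -3).

q = 3u + 4v - 3w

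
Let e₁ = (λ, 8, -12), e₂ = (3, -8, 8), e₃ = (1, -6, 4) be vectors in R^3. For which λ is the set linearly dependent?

Dependence holds iff the 3×3 matrix [e₁ e₂ e₃] is singular.
Expanding, det = 16*λ + 88.
Setting this to zero gives λ = -11/2.

λ = -11/2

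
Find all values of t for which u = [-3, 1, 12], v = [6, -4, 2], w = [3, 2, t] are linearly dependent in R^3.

Dependence holds iff the 3×3 matrix [u v w] is singular.
Cofactor expansion gives det = 6*t + 306.
This vanishes exactly when t = -51.

t = -51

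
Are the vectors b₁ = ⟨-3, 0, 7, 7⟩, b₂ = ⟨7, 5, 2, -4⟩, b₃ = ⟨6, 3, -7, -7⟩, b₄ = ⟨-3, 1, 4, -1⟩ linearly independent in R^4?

linearly independent

Form the 4×4 matrix with these as columns; its determinant is -588.
A nonzero determinant means the columns are linearly independent.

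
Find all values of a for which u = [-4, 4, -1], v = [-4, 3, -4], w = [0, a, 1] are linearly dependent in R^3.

a = 1/3

The set is linearly dependent precisely when det[u; v; w] = 0.
Cofactor expansion gives det = 4 - 12*a.
This vanishes exactly when a = 1/3.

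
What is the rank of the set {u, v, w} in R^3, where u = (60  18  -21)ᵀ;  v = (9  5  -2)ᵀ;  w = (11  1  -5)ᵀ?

rank 2

Row-reduce the 3×3 matrix with these as rows.
The echelon form has 2 nonzero rows, so the rank is 2.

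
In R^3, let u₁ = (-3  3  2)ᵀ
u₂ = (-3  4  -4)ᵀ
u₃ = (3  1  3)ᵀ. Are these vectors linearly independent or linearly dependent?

Place the vectors as rows of a 3×3 matrix and reduce to echelon form.
The reduction yields 3 nonzero rows, so the rank is 3.
Since rank = 3 (the number of vectors), the set is linearly independent.

linearly independent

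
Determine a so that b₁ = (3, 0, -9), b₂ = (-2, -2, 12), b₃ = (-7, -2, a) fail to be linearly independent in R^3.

Dependence holds iff the 3×3 matrix [b₁ b₂ b₃] is singular.
Cofactor expansion gives det = 162 - 6*a.
Solving 162 - 6*a = 0 yields a = 27.

a = 27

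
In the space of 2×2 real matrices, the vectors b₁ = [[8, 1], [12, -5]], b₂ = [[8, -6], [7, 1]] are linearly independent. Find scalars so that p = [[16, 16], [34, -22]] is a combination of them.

p = 4b₁ - 2b₂

Take coordinate vectors relative to {E₁₁, E₁₂, E₂₁, E₂₂}.
Since b₁, b₂ are independent, the coefficients expressing p are uniquely determined by a linear system.
The system has the unique solution (α₁, α₂) = (4, -2).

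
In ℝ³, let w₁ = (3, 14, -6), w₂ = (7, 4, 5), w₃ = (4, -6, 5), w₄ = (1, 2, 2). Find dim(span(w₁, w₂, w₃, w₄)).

3

Put the 3×4 matrix [w₁|w₂|w₃|w₄] into echelon form.
Exactly 3 pivots survive; hence the rank is 3.
(With 4 elements in a 3-dimensional space the rank is at most 3.)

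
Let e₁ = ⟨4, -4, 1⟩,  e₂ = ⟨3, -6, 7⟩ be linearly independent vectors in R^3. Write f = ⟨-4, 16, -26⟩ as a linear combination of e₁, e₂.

Set up the augmented matrix [e₁ | e₂ | f] and row-reduce.
Back-substitution yields (α₁, α₂) = (2, -4).

f = 2e₁ - 4e₂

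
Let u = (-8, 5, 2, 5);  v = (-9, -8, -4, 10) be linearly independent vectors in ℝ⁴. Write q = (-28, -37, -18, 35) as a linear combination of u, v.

q = -u + 4v

Set up the augmented matrix [u | v | q] and row-reduce.
Back-substitution yields (a₁, a₂) = (-1, 4).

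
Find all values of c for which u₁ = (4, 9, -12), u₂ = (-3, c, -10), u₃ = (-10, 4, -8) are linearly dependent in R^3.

Place the vectors as rows of a 3×3 matrix; dependence ⇔ determinant zero.
The determinant works out to 988 - 152*c.
Solving 988 - 152*c = 0 yields c = 13/2.

c = 13/2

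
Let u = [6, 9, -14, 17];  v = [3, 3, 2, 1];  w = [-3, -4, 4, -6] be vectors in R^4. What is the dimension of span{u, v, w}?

Put the 4×3 matrix [u|v|w] into echelon form.
Exactly 2 pivots survive; hence the rank is 2.

2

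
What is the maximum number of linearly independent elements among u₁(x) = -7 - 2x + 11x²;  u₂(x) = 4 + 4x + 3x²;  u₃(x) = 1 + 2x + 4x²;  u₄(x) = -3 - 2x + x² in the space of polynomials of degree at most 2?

2

Pass to coordinate vectors with respect to the basis {1, x, x²}.
Apply Gaussian elimination to the matrix whose rows are u₁, u₂, u₃, u₄.
Reduction leaves 2 leading entries, giving rank 2.
(With 4 elements in a 3-dimensional space the rank is at most 3.)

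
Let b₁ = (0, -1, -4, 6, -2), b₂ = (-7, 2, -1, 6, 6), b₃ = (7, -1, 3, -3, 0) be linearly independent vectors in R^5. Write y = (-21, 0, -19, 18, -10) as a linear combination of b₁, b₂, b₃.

y = 2b₁ - b₂ - 4b₃

Write y = a₁b₁ + … + a₃b₃ and equate components.
Row-reducing the augmented matrix gives the unique coefficients (a₁, a₂, a₃) = (2, -1, -4).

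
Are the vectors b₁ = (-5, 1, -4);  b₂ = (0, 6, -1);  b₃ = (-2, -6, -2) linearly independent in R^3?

linearly independent

The matrix [b₁|b₂|b₃] has determinant 44.
A nonzero determinant means the columns are linearly independent.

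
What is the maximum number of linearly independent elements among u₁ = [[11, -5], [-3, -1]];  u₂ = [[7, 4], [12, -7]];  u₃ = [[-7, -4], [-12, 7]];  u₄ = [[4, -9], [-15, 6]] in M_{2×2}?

2

Represent each element by its coordinate vector in ℝ⁴.
Row-reduce the 4×4 matrix with these as rows.
There are 2 pivot columns, so rank = 2.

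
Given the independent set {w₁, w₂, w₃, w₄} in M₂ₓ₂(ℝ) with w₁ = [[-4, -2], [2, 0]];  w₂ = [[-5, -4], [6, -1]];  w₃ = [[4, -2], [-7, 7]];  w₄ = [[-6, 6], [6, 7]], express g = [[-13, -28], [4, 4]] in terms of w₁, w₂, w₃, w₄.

g = 3w₁ + 3w₂ + 2w₃ - w₄

Identify each element with its coordinate vector in ℝ⁴ via {E₁₁, E₁₂, E₂₁, E₂₂}.
Set up the augmented matrix [w₁ | w₂ | w₃ | w₄ | g] and row-reduce.
The system has the unique solution (a₁, …, a₄) = (3, 3, 2, -1).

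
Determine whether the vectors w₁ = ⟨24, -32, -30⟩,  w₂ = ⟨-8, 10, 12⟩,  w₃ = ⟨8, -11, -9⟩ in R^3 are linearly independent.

linearly dependent

The matrix [w₁|w₂|w₃] has determinant 0.
A zero determinant means the columns are linearly dependent.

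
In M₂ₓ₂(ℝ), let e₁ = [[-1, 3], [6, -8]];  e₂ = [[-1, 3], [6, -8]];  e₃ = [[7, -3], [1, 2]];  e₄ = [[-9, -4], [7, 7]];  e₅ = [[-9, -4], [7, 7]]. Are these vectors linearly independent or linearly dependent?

linearly dependent

Write each element as a coordinate vector in ℝ⁴ using {E₁₁, E₁₂, E₂₁, E₂₂}.
There are 5 vectors in a 4-dimensional space, so they cannot be linearly independent.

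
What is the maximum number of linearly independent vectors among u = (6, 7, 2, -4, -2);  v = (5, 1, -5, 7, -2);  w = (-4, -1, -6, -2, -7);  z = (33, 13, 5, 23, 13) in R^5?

3

Row-reduce the 4×5 matrix with these as rows.
Exactly 3 pivots survive; hence the rank is 3.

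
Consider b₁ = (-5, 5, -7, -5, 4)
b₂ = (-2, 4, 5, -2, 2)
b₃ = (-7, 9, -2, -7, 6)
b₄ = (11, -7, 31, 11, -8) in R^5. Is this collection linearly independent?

Row-reduce the matrix whose columns are b₁, b₂, b₃, b₄.
The reduction yields 2 nonzero rows, so the rank is 2.
Since rank 2 < 4, the set is linearly dependent.

linearly dependent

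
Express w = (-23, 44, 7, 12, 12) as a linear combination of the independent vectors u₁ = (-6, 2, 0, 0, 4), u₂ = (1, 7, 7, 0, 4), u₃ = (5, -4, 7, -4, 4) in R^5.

Set up the augmented matrix [u₁ | u₂ | u₃ | w] and row-reduce.
The system has the unique solution (a₁, a₂, a₃) = (2, 4, -3).

w = 2u₁ + 4u₂ - 3u₃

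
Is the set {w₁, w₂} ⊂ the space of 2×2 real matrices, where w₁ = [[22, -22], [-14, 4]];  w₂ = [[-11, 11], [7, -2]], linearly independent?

linearly dependent

Write each element as a coordinate vector in ℝ⁴ using {E₁₁, E₁₂, E₂₁, E₂₂}.
Place the vectors as rows of a 2×4 matrix and reduce to echelon form.
The reduction yields 1 nonzero row, so the rank is 1.
Since rank 1 < 2, the set is linearly dependent.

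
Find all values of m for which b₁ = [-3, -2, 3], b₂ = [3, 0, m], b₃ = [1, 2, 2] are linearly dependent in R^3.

Dependence holds iff the 3×3 matrix [b₁ b₂ b₃] is singular.
Expanding, det = 4*m + 30.
Setting this to zero gives m = -15/2.

m = -15/2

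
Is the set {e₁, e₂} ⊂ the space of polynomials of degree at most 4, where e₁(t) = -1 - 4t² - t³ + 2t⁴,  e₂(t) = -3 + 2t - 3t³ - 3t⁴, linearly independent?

Write each element as a coordinate vector in ℝ⁵ using {1, t, …, t⁴}.
Row-reduce the matrix whose columns are e₁, e₂.
The reduction yields 2 nonzero rows, so the rank is 2.
Since rank = 2 (the number of vectors), the set is linearly independent.

linearly independent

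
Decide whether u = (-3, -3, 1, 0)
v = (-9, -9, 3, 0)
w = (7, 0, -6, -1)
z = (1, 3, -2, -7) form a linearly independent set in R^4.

One vector is a scalar multiple of another, so the set is dependent.

linearly dependent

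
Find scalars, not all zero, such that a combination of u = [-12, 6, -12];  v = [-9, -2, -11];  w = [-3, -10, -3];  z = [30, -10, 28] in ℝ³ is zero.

Write the vectors as columns of a matrix and find a nonzero vector in its null space.
The free variable yields coefficients (3, -1, 1, 1) (any nonzero multiple also works).

3u - v + w + z = 0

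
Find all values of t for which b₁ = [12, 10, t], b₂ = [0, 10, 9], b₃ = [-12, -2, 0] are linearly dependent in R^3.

The vectors are dependent exactly when the determinant of the matrix with rows b₁, b₂, b₃ vanishes.
Cofactor expansion gives det = 120*t - 864.
Solving 120*t - 864 = 0 yields t = 36/5.

t = 36/5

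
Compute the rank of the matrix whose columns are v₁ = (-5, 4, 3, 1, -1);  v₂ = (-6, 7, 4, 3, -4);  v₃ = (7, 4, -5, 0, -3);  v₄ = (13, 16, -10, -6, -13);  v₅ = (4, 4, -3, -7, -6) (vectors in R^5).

Form the matrix with v₁, v₂, v₃, v₄, v₅ as columns and reduce.
The echelon form has 4 nonzero rows, so the rank is 4.

rank 4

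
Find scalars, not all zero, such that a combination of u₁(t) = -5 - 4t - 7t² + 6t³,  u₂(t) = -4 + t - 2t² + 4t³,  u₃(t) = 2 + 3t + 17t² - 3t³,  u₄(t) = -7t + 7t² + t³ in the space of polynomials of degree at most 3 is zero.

Pass to coordinate vectors relative to the basis {1, t, …, t³}.
Solve the homogeneous system with u₁, u₂, u₃, u₄ as columns by row-reducing the coefficient matrix.
A generator of the null space is (2, -2, 1, -1).

2u₁ - 2u₂ + u₃ - u₄ = 0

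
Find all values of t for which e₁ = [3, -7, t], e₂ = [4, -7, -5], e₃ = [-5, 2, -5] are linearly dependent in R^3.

The set is linearly dependent precisely when det[e₁; e₂; e₃] = 0.
Expanding, det = -27*t - 180.
Solving -27*t - 180 = 0 yields t = -20/3.

t = -20/3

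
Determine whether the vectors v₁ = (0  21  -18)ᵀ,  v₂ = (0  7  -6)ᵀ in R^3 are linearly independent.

Row-reduce the matrix whose columns are v₁, v₂.
The reduction yields 1 nonzero row, so the rank is 1.
Since rank 1 < 2, the set is linearly dependent.

linearly dependent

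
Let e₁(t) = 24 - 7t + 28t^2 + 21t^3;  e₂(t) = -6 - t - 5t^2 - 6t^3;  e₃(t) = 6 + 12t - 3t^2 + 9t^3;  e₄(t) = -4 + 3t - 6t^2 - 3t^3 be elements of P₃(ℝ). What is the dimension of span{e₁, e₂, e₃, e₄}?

Use coordinates relative to {1, t, …, t^3}.
Row-reduce the 4×4 matrix with these as rows.
The echelon form has 2 nonzero rows, so the rank is 2.

dim = 2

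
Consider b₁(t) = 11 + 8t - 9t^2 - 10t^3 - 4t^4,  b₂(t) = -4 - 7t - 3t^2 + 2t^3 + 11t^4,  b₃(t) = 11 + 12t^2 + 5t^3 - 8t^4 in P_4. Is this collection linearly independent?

Write each element as a coordinate vector in ℝ⁵ using {1, t, …, t^4}.
Row-reduce the matrix whose columns are b₁, b₂, b₃.
The reduction yields 3 nonzero rows, so the rank is 3.
Since rank = 3 (the number of vectors), the set is linearly independent.

linearly independent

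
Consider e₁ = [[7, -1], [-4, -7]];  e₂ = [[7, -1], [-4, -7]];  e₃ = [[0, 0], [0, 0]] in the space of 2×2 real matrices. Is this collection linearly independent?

linearly dependent

Write each element as a coordinate vector in ℝ⁴ using {E₁₁, E₁₂, E₂₁, E₂₂}.
One of the vectors is the zero vector, so the set is linearly dependent.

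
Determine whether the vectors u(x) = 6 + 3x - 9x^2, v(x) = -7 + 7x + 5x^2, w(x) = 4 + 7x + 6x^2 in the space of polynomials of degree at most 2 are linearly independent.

linearly independent

Write each element as a coordinate vector in ℝ³ using {1, x, x^2}.
Place the vectors as rows of a 3×3 matrix and reduce to echelon form.
The reduction yields 3 nonzero rows, so the rank is 3.
Since rank = 3 (the number of vectors), the set is linearly independent.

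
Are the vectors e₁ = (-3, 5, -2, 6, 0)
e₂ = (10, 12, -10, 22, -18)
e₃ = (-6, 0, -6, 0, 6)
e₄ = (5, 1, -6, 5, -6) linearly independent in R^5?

Place the vectors as rows of a 4×5 matrix and reduce to echelon form.
The reduction yields 3 nonzero rows, so the rank is 3.
Since rank 3 < 4, the set is linearly dependent.
Indeed 2e₁ - e₂ - e₃ + 2e₄ = 0.

linearly dependent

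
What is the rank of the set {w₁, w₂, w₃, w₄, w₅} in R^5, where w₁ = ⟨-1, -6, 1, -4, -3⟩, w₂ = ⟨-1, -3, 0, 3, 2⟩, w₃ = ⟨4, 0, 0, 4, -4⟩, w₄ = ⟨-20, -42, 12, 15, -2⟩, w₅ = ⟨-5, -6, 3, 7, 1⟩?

Put the 5×5 matrix [w₁|w₂|w₃|w₄|w₅] into echelon form.
Reduction leaves 4 leading entries, giving rank 4.

4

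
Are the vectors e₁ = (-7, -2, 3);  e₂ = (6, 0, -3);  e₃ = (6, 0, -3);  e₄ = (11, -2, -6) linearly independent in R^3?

There are 4 vectors in a 3-dimensional space, so they cannot be linearly independent.

linearly dependent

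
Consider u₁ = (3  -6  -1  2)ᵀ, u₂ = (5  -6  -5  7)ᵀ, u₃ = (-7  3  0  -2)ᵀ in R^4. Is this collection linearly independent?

linearly independent

Row-reduce the matrix whose columns are u₁, u₂, u₃.
The reduction yields 3 nonzero rows, so the rank is 3.
Since rank = 3 (the number of vectors), the set is linearly independent.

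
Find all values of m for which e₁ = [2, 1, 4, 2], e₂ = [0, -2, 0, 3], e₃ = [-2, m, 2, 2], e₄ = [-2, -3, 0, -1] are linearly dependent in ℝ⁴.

m = -17/3

Place the vectors as rows of a 4×4 matrix; dependence ⇔ determinant zero.
Cofactor expansion gives det = 24*m + 136.
Solving 24*m + 136 = 0 yields m = -17/3.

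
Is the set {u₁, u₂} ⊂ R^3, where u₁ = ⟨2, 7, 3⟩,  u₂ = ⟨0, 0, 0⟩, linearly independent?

linearly dependent

One of the vectors is the zero vector, so the set is linearly dependent.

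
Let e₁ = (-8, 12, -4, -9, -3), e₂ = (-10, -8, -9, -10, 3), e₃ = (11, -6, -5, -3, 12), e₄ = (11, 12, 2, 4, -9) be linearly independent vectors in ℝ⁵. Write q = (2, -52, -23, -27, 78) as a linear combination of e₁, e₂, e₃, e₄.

Set up the augmented matrix [e₁ | e₂ | e₃ | e₄ | q] and row-reduce.
Back-substitution yields (c₁, …, c₄) = (1, -1, 4, -4).

q = e₁ - e₂ + 4e₃ - 4e₄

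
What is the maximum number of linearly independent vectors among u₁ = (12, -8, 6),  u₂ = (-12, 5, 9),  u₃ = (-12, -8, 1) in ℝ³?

Row-reduce the 3×3 matrix with these as rows.
Exactly 3 pivots survive; hence the rank is 3.

3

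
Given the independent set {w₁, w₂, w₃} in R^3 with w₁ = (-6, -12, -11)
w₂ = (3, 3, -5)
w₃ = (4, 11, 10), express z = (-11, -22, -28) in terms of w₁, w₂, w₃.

z = 3w₁ + w₂ + w₃

Set up the augmented matrix [w₁ | w₂ | w₃ | z] and row-reduce.
Back-substitution yields (c₁, c₂, c₃) = (3, 1, 1).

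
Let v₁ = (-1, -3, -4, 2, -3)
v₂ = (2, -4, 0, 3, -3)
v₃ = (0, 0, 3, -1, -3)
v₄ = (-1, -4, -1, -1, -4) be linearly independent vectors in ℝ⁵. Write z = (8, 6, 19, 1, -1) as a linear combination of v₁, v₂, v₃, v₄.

z = -2v₁ + 2v₂ + 3v₃ - 2v₄

Write z = c₁v₁ + … + c₄v₄ and equate components.
Row-reducing the augmented matrix gives the unique coefficients (c₁, …, c₄) = (-2, 2, 3, -2).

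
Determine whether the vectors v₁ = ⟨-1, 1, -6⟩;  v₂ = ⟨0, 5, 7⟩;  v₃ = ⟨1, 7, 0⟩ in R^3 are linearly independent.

Place the vectors as rows of a 3×3 matrix and reduce to echelon form.
The reduction yields 3 nonzero rows, so the rank is 3.
Since rank = 3 (the number of vectors), the set is linearly independent.

linearly independent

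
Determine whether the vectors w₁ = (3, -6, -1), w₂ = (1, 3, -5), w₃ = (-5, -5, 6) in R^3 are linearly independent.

Place the vectors as rows of a 3×3 matrix and reduce to echelon form.
The reduction yields 3 nonzero rows, so the rank is 3.
Since rank = 3 (the number of vectors), the set is linearly independent.

linearly independent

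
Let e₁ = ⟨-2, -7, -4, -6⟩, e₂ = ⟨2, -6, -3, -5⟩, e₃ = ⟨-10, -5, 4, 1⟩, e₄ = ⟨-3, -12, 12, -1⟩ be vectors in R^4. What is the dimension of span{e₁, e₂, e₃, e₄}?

Row-reduce the 4×4 matrix with these as rows.
Exactly 4 pivots survive; hence the rank is 4.

4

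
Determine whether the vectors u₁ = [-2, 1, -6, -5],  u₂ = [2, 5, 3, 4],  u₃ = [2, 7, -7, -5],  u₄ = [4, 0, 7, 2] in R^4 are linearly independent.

linearly independent

Form the 4×4 matrix with these as columns; its determinant is -412.
A nonzero determinant means the columns are linearly independent.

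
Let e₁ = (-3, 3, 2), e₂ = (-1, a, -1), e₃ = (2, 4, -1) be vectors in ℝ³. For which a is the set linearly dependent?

a = -29

Dependence holds iff the 3×3 matrix [e₁ e₂ e₃] is singular.
The determinant works out to -a - 29.
Setting this to zero gives a = -29.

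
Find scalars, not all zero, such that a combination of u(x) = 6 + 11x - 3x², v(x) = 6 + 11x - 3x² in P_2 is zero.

u - v = 0

Pass to coordinate vectors relative to the basis {1, x, x²}.
Write the vectors as columns of a matrix and find a nonzero vector in its null space.
A generator of the null space is (1, -1).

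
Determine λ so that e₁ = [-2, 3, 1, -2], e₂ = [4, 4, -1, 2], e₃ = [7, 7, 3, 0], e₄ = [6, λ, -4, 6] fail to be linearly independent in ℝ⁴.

λ = -19/6

The set is linearly dependent precisely when det[e₁; e₂; e₃; e₄] = 0.
The determinant works out to -12*λ - 38.
Solving -12*λ - 38 = 0 yields λ = -19/6.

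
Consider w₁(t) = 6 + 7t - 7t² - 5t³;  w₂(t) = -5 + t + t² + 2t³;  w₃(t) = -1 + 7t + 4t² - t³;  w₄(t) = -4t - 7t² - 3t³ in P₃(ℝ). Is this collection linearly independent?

Write each element as a coordinate vector in ℝ⁴ using {1, t, …, t³}.
Form the 4×4 matrix with these as columns; its determinant is -1202.
A nonzero determinant means the columns are linearly independent.

linearly independent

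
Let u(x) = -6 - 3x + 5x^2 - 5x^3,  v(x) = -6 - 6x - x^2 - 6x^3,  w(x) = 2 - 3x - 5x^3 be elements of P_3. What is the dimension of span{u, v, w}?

Represent each element by its coordinate vector in ℝ⁴.
Form the matrix with u, v, w as columns and reduce.
There are 3 pivot columns, so rank = 3.

3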